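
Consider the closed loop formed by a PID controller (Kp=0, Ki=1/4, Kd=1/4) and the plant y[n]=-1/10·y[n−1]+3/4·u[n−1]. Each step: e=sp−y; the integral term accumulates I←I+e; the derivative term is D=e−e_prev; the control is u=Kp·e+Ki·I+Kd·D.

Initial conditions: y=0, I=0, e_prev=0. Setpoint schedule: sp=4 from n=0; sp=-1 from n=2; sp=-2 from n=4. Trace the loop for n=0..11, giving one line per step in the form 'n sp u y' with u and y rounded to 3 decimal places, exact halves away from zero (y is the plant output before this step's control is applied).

0 4 2.000 0.000
1 4 1.250 1.500
2 -1 0.106 0.788
3 -1 1.125 0.001
4 -2 -0.244 0.843
5 -2 0.061 -0.267
6 -2 -0.819 0.073
7 -2 -0.905 -0.622
8 -2 -1.426 -0.617
9 -2 -1.575 -1.008
10 -2 -1.884 -1.081
11 -2 -2.020 -1.305

(exact arithmetic carried between steps; '≈' marks a value shown rounded to 6 d.p. or computed from one; I and e_prev carry over from the previous line; the table rounds u and y to 3 d.p., halves away from zero)
n=0: y=0, sp=4, e=sp−y=4; I=4, D=e−e_prev=4; u=0·4+1/4·4+1/4·4=2; next y=-1/10·0+3/4·2=1.5
n=1: y=1.5, sp=4, e=sp−y=2.5; I=6.5, D=e−e_prev=-1.5; u=0·2.5+1/4·6.5+1/4·(-1.5)=1.25; next y=-1/10·1.5+3/4·1.25=0.7875
n=2: y=0.7875, sp=-1, e=sp−y=-1.7875; I=4.7125, D=e−e_prev=-4.2875; u=0·(-1.7875)+1/4·4.7125+1/4·(-4.2875)=0.10625; next y=-1/10·0.7875+3/4·0.10625≈0.000938
n=3: y≈0.000938, sp=-1, e=sp−y≈-1.000938; I≈3.711563, D=e−e_prev≈0.786563; u=0·(-1.000938)+1/4·3.711563+1/4·0.786563≈1.124531; next y=-1/10·0.000938+3/4·1.124531≈0.843305
n=4: y≈0.843305, sp=-2, e=sp−y≈-2.843305; I≈0.868258, D=e−e_prev≈-1.842367; u=0·(-2.843305)+1/4·0.868258+1/4·(-1.842367)≈-0.243527; next y=-1/10·0.843305+3/4·(-0.243527)≈-0.266976
n=5: y≈-0.266976, sp=-2, e=sp−y≈-1.733024; I≈-0.864766, D=e−e_prev≈1.110281; u=0·(-1.733024)+1/4·(-0.864766)+1/4·1.110281≈0.061379; next y=-1/10·(-0.266976)+3/4·0.061379≈0.072732
n=6: y≈0.072732, sp=-2, e=sp−y≈-2.072732; I≈-2.937498, D=e−e_prev≈-0.339708; u=0·(-2.072732)+1/4·(-2.937498)+1/4·(-0.339708)≈-0.819301; next y=-1/10·0.072732+3/4·(-0.819301)≈-0.621749
n=7: y≈-0.621749, sp=-2, e=sp−y≈-1.378251; I≈-4.315749, D=e−e_prev≈0.694481; u=0·(-1.378251)+1/4·(-4.315749)+1/4·0.694481≈-0.905317; next y=-1/10·(-0.621749)+3/4·(-0.905317)≈-0.616813
n=8: y≈-0.616813, sp=-2, e=sp−y≈-1.383187; I≈-5.698936, D=e−e_prev≈-0.004936; u=0·(-1.383187)+1/4·(-5.698936)+1/4·(-0.004936)≈-1.425968; next y=-1/10·(-0.616813)+3/4·(-1.425968)≈-1.007795
n=9: y≈-1.007795, sp=-2, e=sp−y≈-0.992205; I≈-6.691141, D=e−e_prev≈0.390982; u=0·(-0.992205)+1/4·(-6.691141)+1/4·0.390982≈-1.575040; next y=-1/10·(-1.007795)+3/4·(-1.575040)≈-1.080500
n=10: y≈-1.080500, sp=-2, e=sp−y≈-0.919500; I≈-7.610641, D=e−e_prev≈0.072706; u=0·(-0.919500)+1/4·(-7.610641)+1/4·0.072706≈-1.884484; next y=-1/10·(-1.080500)+3/4·(-1.884484)≈-1.305313
n=11: y≈-1.305313, sp=-2, e=sp−y≈-0.694687; I≈-8.305328, D=e−e_prev≈0.224812; u=0·(-0.694687)+1/4·(-8.305328)+1/4·0.224812≈-2.020129; next y=-1/10·(-1.305313)+3/4·(-2.020129)≈-1.384565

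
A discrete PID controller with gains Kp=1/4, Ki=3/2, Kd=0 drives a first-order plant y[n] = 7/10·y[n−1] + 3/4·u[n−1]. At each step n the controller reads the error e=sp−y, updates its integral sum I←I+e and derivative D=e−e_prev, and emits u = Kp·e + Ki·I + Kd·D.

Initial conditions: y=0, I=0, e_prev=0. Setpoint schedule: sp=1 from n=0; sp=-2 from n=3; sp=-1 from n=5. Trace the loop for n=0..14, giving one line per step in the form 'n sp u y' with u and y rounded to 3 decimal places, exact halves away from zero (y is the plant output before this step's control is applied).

(exact arithmetic carried between steps; '≈' marks a value shown rounded to 6 d.p. or computed from one; I and e_prev carry over from the previous line; the table rounds u and y to 3 d.p., halves away from zero)
n=0: y=0, sp=1, e=sp−y=1; I=1, D=e−e_prev=1; u=1/4·1+3/2·1+0·1=1.75; next y=7/10·0+3/4·1.75=1.3125
n=1: y=1.3125, sp=1, e=sp−y=-0.3125; I=0.6875, D=e−e_prev=-1.3125; u=1/4·(-0.3125)+3/2·0.6875+0·(-1.3125)=0.953125; next y=7/10·1.3125+3/4·0.953125≈1.633594
n=2: y≈1.633594, sp=1, e=sp−y≈-0.633594; I≈0.053906, D=e−e_prev≈-0.321094; u=1/4·(-0.633594)+3/2·0.053906+0·(-0.321094)≈-0.077539; next y=7/10·1.633594+3/4·(-0.077539)≈1.085361
n=3: y≈1.085361, sp=-2, e=sp−y≈-3.085361; I≈-3.031455, D=e−e_prev≈-2.451768; u=1/4·(-3.085361)+3/2·(-3.031455)+0·(-2.451768)≈-5.318523; next y=7/10·1.085361+3/4·(-5.318523)≈-3.229139
n=4: y≈-3.229139, sp=-2, e=sp−y≈1.229139; I≈-1.802316, D=e−e_prev≈4.314501; u=1/4·1.229139+3/2·(-1.802316)+0·4.314501≈-2.396189; next y=7/10·(-3.229139)+3/4·(-2.396189)≈-4.057539
n=5: y≈-4.057539, sp=-1, e=sp−y≈3.057539; I≈1.255223, D=e−e_prev≈1.828400; u=1/4·3.057539+3/2·1.255223+0·1.828400≈2.647220; next y=7/10·(-4.057539)+3/4·2.647220≈-0.854863
n=6: y≈-0.854863, sp=-1, e=sp−y≈-0.145137; I≈1.110086, D=e−e_prev≈-3.202677; u=1/4·(-0.145137)+3/2·1.110086+0·(-3.202677)≈1.628844; next y=7/10·(-0.854863)+3/4·1.628844≈0.623230
n=7: y≈0.623230, sp=-1, e=sp−y≈-1.623230; I≈-0.513144, D=e−e_prev≈-1.478092; u=1/4·(-1.623230)+3/2·(-0.513144)+0·(-1.478092)≈-1.175523; next y=7/10·0.623230+3/4·(-1.175523)≈-0.445381
n=8: y≈-0.445381, sp=-1, e=sp−y≈-0.554619; I≈-1.067762, D=e−e_prev≈1.068611; u=1/4·(-0.554619)+3/2·(-1.067762)+0·1.068611≈-1.740298; next y=7/10·(-0.445381)+3/4·(-1.740298)≈-1.616990
n=9: y≈-1.616990, sp=-1, e=sp−y≈0.616990; I≈-0.450772, D=e−e_prev≈1.171609; u=1/4·0.616990+3/2·(-0.450772)+0·1.171609≈-0.521910; next y=7/10·(-1.616990)+3/4·(-0.521910)≈-1.523326
n=10: y≈-1.523326, sp=-1, e=sp−y≈0.523326; I≈0.072554, D=e−e_prev≈-0.093665; u=1/4·0.523326+3/2·0.072554+0·(-0.093665)≈0.239663; next y=7/10·(-1.523326)+3/4·0.239663≈-0.886581
n=11: y≈-0.886581, sp=-1, e=sp−y≈-0.113419; I≈-0.040865, D=e−e_prev≈-0.636745; u=1/4·(-0.113419)+3/2·(-0.040865)+0·(-0.636745)≈-0.089652; next y=7/10·(-0.886581)+3/4·(-0.089652)≈-0.687846
n=12: y≈-0.687846, sp=-1, e=sp−y≈-0.312154; I≈-0.353019, D=e−e_prev≈-0.198735; u=1/4·(-0.312154)+3/2·(-0.353019)+0·(-0.198735)≈-0.607567; next y=7/10·(-0.687846)+3/4·(-0.607567)≈-0.937167
n=13: y≈-0.937167, sp=-1, e=sp−y≈-0.062833; I≈-0.415852, D=e−e_prev≈0.249322; u=1/4·(-0.062833)+3/2·(-0.415852)+0·0.249322≈-0.639486; next y=7/10·(-0.937167)+3/4·(-0.639486)≈-1.135631
n=14: y≈-1.135631, sp=-1, e=sp−y≈0.135631; I≈-0.280220, D=e−e_prev≈0.198464; u=1/4·0.135631+3/2·(-0.280220)+0·0.198464≈-0.386423; next y=7/10·(-1.135631)+3/4·(-0.386423)≈-1.084759

0 1 1.750 0.000
1 1 0.953 1.313
2 1 -0.078 1.634
3 -2 -5.319 1.085
4 -2 -2.396 -3.229
5 -1 2.647 -4.058
6 -1 1.629 -0.855
7 -1 -1.176 0.623
8 -1 -1.740 -0.445
9 -1 -0.522 -1.617
10 -1 0.240 -1.523
11 -1 -0.090 -0.887
12 -1 -0.608 -0.688
13 -1 -0.639 -0.937
14 -1 -0.386 -1.136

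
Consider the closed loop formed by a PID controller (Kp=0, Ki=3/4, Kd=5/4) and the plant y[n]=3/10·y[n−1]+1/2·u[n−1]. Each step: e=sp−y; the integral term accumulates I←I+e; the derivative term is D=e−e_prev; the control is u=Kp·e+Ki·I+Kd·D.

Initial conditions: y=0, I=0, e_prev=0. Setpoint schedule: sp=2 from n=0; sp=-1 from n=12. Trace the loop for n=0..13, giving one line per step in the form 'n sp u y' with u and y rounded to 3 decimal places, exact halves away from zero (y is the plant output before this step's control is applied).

0 2 4.000 0.000
1 2 -1.000 2.000
2 2 5.300 0.100
3 2 -0.810 2.680
4 2 6.467 0.399
5 2 -1.092 3.353
6 2 7.372 0.460
7 2 -1.817 3.824
8 2 8.191 0.239
9 2 -2.827 4.167
10 2 9.119 -0.163
11 2 -4.019 4.511
12 -1 4.274 -0.656
13 -1 -3.885 1.940

(exact arithmetic carried between steps; '≈' marks a value shown rounded to 6 d.p. or computed from one; I and e_prev carry over from the previous line; the table rounds u and y to 3 d.p., halves away from zero)
n=0: y=0, sp=2, e=sp−y=2; I=2, D=e−e_prev=2; u=0·2+3/4·2+5/4·2=4; next y=3/10·0+1/2·4=2
n=1: y=2, sp=2, e=sp−y=0; I=2, D=e−e_prev=-2; u=0·0+3/4·2+5/4·(-2)=-1; next y=3/10·2+1/2·(-1)=0.1
n=2: y=0.1, sp=2, e=sp−y=1.9; I=3.9, D=e−e_prev=1.9; u=0·1.9+3/4·3.9+5/4·1.9=5.3; next y=3/10·0.1+1/2·5.3=2.68
n=3: y=2.68, sp=2, e=sp−y=-0.68; I=3.22, D=e−e_prev=-2.58; u=0·(-0.68)+3/4·3.22+5/4·(-2.58)=-0.81; next y=3/10·2.68+1/2·(-0.81)=0.399
n=4: y=0.399, sp=2, e=sp−y=1.601; I=4.821, D=e−e_prev=2.281; u=0·1.601+3/4·4.821+5/4·2.281=6.467; next y=3/10·0.399+1/2·6.467=3.3532
n=5: y=3.3532, sp=2, e=sp−y=-1.3532; I=3.4678, D=e−e_prev=-2.9542; u=0·(-1.3532)+3/4·3.4678+5/4·(-2.9542)=-1.0919; next y=3/10·3.3532+1/2·(-1.0919)=0.46001
n=6: y=0.46001, sp=2, e=sp−y=1.53999; I=5.00779, D=e−e_prev=2.89319; u=0·1.53999+3/4·5.00779+5/4·2.89319=7.37233; next y=3/10·0.46001+1/2·7.37233=3.824168
n=7: y=3.824168, sp=2, e=sp−y=-1.824168; I=3.183622, D=e−e_prev=-3.364158; u=0·(-1.824168)+3/4·3.183622+5/4·(-3.364158)=-1.817481; next y=3/10·3.824168+1/2·(-1.817481)≈0.238510
n=8: y≈0.238510, sp=2, e=sp−y≈1.761490; I≈4.945112, D=e−e_prev≈3.585658; u=0·1.761490+3/4·4.945112+5/4·3.585658≈8.190907; next y=3/10·0.238510+1/2·8.190907≈4.167006
n=9: y≈4.167006, sp=2, e=sp−y≈-2.167006; I≈2.778106, D=e−e_prev≈-3.928496; u=0·(-2.167006)+3/4·2.778106+5/4·(-3.928496)≈-2.827041; next y=3/10·4.167006+1/2·(-2.827041)≈-0.163419
n=10: y≈-0.163419, sp=2, e=sp−y≈2.163419; I≈4.941524, D=e−e_prev≈4.330425; u=0·2.163419+3/4·4.941524+5/4·4.330425≈9.119175; next y=3/10·(-0.163419)+1/2·9.119175≈4.510562
n=11: y≈4.510562, sp=2, e=sp−y≈-2.510562; I≈2.430963, D=e−e_prev≈-4.673980; u=0·(-2.510562)+3/4·2.430963+5/4·(-4.673980)≈-4.019253; next y=3/10·4.510562+1/2·(-4.019253)≈-0.656458
n=12: y≈-0.656458, sp=-1, e=sp−y≈-0.343542; I≈2.087421, D=e−e_prev≈2.167020; u=0·(-0.343542)+3/4·2.087421+5/4·2.167020≈4.274341; next y=3/10·(-0.656458)+1/2·4.274341≈1.940233
n=13: y≈1.940233, sp=-1, e=sp−y≈-2.940233; I≈-0.852812, D=e−e_prev≈-2.596691; u=0·(-2.940233)+3/4·(-0.852812)+5/4·(-2.596691)≈-3.885473; next y=3/10·1.940233+1/2·(-3.885473)≈-1.360667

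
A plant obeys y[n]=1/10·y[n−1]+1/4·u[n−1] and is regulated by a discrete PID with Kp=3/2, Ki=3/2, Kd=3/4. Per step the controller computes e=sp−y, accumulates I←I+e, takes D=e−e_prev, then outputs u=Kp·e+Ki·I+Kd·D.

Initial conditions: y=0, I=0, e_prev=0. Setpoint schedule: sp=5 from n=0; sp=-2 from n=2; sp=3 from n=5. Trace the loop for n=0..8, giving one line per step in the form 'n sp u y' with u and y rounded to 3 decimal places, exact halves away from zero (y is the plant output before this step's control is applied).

(exact arithmetic carried between steps; '≈' marks a value shown rounded to 6 d.p. or computed from one; I and e_prev carry over from the previous line; the table rounds u and y to 3 d.p., halves away from zero)
n=0: y=0, sp=5, e=sp−y=5; I=5, D=e−e_prev=5; u=3/2·5+3/2·5+3/4·5=18.75; next y=1/10·0+1/4·18.75=4.6875
n=1: y=4.6875, sp=5, e=sp−y=0.3125; I=5.3125, D=e−e_prev=-4.6875; u=3/2·0.3125+3/2·5.3125+3/4·(-4.6875)=4.921875; next y=1/10·4.6875+1/4·4.921875≈1.699219
n=2: y≈1.699219, sp=-2, e=sp−y≈-3.699219; I≈1.613281, D=e−e_prev≈-4.011719; u=3/2·(-3.699219)+3/2·1.613281+3/4·(-4.011719)≈-6.137695; next y=1/10·1.699219+1/4·(-6.137695)≈-1.364502
n=3: y≈-1.364502, sp=-2, e=sp−y≈-0.635498; I≈0.977783, D=e−e_prev≈3.063721; u=3/2·(-0.635498)+3/2·0.977783+3/4·3.063721≈2.811218; next y=1/10·(-1.364502)+1/4·2.811218≈0.566354
n=4: y≈0.566354, sp=-2, e=sp−y≈-2.566354; I≈-1.588571, D=e−e_prev≈-1.930856; u=3/2·(-2.566354)+3/2·(-1.588571)+3/4·(-1.930856)≈-7.680531; next y=1/10·0.566354+1/4·(-7.680531)≈-1.863497
n=5: y≈-1.863497, sp=3, e=sp−y≈4.863497; I≈3.274926, D=e−e_prev≈7.429852; u=3/2·4.863497+3/2·3.274926+3/4·7.429852≈17.780024; next y=1/10·(-1.863497)+1/4·17.780024≈4.258656
n=6: y≈4.258656, sp=3, e=sp−y≈-1.258656; I≈2.016270, D=e−e_prev≈-6.122153; u=3/2·(-1.258656)+3/2·2.016270+3/4·(-6.122153)≈-3.455194; next y=1/10·4.258656+1/4·(-3.455194)≈-0.437933
n=7: y≈-0.437933, sp=3, e=sp−y≈3.437933; I≈5.454203, D=e−e_prev≈4.696589; u=3/2·3.437933+3/2·5.454203+3/4·4.696589≈16.860646; next y=1/10·(-0.437933)+1/4·16.860646≈4.171368
n=8: y≈4.171368, sp=3, e=sp−y≈-1.171368; I≈4.282835, D=e−e_prev≈-4.609301; u=3/2·(-1.171368)+3/2·4.282835+3/4·(-4.609301)≈1.210224; next y=1/10·4.171368+1/4·1.210224≈0.719693

0 5 18.750 0.000
1 5 4.922 4.688
2 -2 -6.138 1.699
3 -2 2.811 -1.365
4 -2 -7.681 0.566
5 3 17.780 -1.863
6 3 -3.455 4.259
7 3 16.861 -0.438
8 3 1.210 4.171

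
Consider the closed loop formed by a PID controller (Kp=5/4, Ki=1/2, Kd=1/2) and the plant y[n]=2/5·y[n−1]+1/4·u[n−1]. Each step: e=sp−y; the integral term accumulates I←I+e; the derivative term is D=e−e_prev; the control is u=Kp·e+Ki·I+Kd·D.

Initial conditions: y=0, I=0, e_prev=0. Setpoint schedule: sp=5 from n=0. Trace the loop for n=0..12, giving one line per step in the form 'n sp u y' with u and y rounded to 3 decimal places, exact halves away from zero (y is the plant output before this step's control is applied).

(exact arithmetic carried between steps; '≈' marks a value shown rounded to 6 d.p. or computed from one; I and e_prev carry over from the previous line; the table rounds u and y to 3 d.p., halves away from zero)
n=0: y=0, sp=5, e=sp−y=5; I=5, D=e−e_prev=5; u=5/4·5+1/2·5+1/2·5=11.25; next y=2/5·0+1/4·11.25=2.8125
n=1: y=2.8125, sp=5, e=sp−y=2.1875; I=7.1875, D=e−e_prev=-2.8125; u=5/4·2.1875+1/2·7.1875+1/2·(-2.8125)=4.921875; next y=2/5·2.8125+1/4·4.921875≈2.355469
n=2: y≈2.355469, sp=5, e=sp−y≈2.644531; I≈9.832031, D=e−e_prev≈0.457031; u=5/4·2.644531+1/2·9.832031+1/2·0.457031≈8.450195; next y=2/5·2.355469+1/4·8.450195≈3.054736
n=3: y≈3.054736, sp=5, e=sp−y≈1.945264; I≈11.777295, D=e−e_prev≈-0.699268; u=5/4·1.945264+1/2·11.777295+1/2·(-0.699268)≈7.970593; next y=2/5·3.054736+1/4·7.970593≈3.214543
n=4: y≈3.214543, sp=5, e=sp−y≈1.785457; I≈13.562752, D=e−e_prev≈-0.159807; u=5/4·1.785457+1/2·13.562752+1/2·(-0.159807)≈8.933294; next y=2/5·3.214543+1/4·8.933294≈3.519141
n=5: y≈3.519141, sp=5, e=sp−y≈1.480859; I≈15.043611, D=e−e_prev≈-0.304598; u=5/4·1.480859+1/2·15.043611+1/2·(-0.304598)≈9.220581; next y=2/5·3.519141+1/4·9.220581≈3.712802
n=6: y≈3.712802, sp=5, e=sp−y≈1.287198; I≈16.330810, D=e−e_prev≈-0.193661; u=5/4·1.287198+1/2·16.330810+1/2·(-0.193661)≈9.677573; next y=2/5·3.712802+1/4·9.677573≈3.904514
n=7: y≈3.904514, sp=5, e=sp−y≈1.095486; I≈17.426296, D=e−e_prev≈-0.191712; u=5/4·1.095486+1/2·17.426296+1/2·(-0.191712)≈9.986650; next y=2/5·3.904514+1/4·9.986650≈4.058468
n=8: y≈4.058468, sp=5, e=sp−y≈0.941532; I≈18.367828, D=e−e_prev≈-0.153954; u=5/4·0.941532+1/2·18.367828+1/2·(-0.153954)≈10.283852; next y=2/5·4.058468+1/4·10.283852≈4.194350
n=9: y≈4.194350, sp=5, e=sp−y≈0.805650; I≈19.173478, D=e−e_prev≈-0.135882; u=5/4·0.805650+1/2·19.173478+1/2·(-0.135882)≈10.525860; next y=2/5·4.194350+1/4·10.525860≈4.309205
n=10: y≈4.309205, sp=5, e=sp−y≈0.690795; I≈19.864273, D=e−e_prev≈-0.114855; u=5/4·0.690795+1/2·19.864273+1/2·(-0.114855)≈10.738203; next y=2/5·4.309205+1/4·10.738203≈4.408233
n=11: y≈4.408233, sp=5, e=sp−y≈0.591767; I≈20.456040, D=e−e_prev≈-0.099028; u=5/4·0.591767+1/2·20.456040+1/2·(-0.099028)≈10.918215; next y=2/5·4.408233+1/4·10.918215≈4.492847
n=12: y≈4.492847, sp=5, e=sp−y≈0.507153; I≈20.963193, D=e−e_prev≈-0.084614; u=5/4·0.507153+1/2·20.963193+1/2·(-0.084614)≈11.073231; next y=2/5·4.492847+1/4·11.073231≈4.565446

0 5 11.250 0.000
1 5 4.922 2.813
2 5 8.450 2.355
3 5 7.971 3.055
4 5 8.933 3.215
5 5 9.221 3.519
6 5 9.678 3.713
7 5 9.987 3.905
8 5 10.284 4.058
9 5 10.526 4.194
10 5 10.738 4.309
11 5 10.918 4.408
12 5 11.073 4.493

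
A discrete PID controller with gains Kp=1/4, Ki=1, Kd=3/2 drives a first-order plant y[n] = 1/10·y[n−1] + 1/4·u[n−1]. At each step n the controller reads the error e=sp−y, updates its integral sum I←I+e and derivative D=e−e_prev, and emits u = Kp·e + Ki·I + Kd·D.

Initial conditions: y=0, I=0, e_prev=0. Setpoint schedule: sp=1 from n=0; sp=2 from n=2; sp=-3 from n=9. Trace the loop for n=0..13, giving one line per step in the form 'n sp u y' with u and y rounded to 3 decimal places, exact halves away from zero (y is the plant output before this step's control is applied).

(exact arithmetic carried between steps; '≈' marks a value shown rounded to 6 d.p. or computed from one; I and e_prev carry over from the previous line; the table rounds u and y to 3 d.p., halves away from zero)
n=0: y=0, sp=1, e=sp−y=1; I=1, D=e−e_prev=1; u=1/4·1+1·1+3/2·1=2.75; next y=1/10·0+1/4·2.75=0.6875
n=1: y=0.6875, sp=1, e=sp−y=0.3125; I=1.3125, D=e−e_prev=-0.6875; u=1/4·0.3125+1·1.3125+3/2·(-0.6875)=0.359375; next y=1/10·0.6875+1/4·0.359375≈0.158594
n=2: y≈0.158594, sp=2, e=sp−y≈1.841406; I≈3.153906, D=e−e_prev≈1.528906; u=1/4·1.841406+1·3.153906+3/2·1.528906≈5.907617; next y=1/10·0.158594+1/4·5.907617≈1.492764
n=3: y≈1.492764, sp=2, e=sp−y≈0.507236; I≈3.661143, D=e−e_prev≈-1.334170; u=1/4·0.507236+1·3.661143+3/2·(-1.334170)≈1.786697; next y=1/10·1.492764+1/4·1.786697≈0.595951
n=4: y≈0.595951, sp=2, e=sp−y≈1.404049; I≈5.065192, D=e−e_prev≈0.896813; u=1/4·1.404049+1·5.065192+3/2·0.896813≈6.761424; next y=1/10·0.595951+1/4·6.761424≈1.749951
n=5: y≈1.749951, sp=2, e=sp−y≈0.250049; I≈5.315241, D=e−e_prev≈-1.154001; u=1/4·0.250049+1·5.315241+3/2·(-1.154001)≈3.646752; next y=1/10·1.749951+1/4·3.646752≈1.086683
n=6: y≈1.086683, sp=2, e=sp−y≈0.913317; I≈6.228558, D=e−e_prev≈0.663268; u=1/4·0.913317+1·6.228558+3/2·0.663268≈7.451789; next y=1/10·1.086683+1/4·7.451789≈1.971615
n=7: y≈1.971615, sp=2, e=sp−y≈0.028385; I≈6.256942, D=e−e_prev≈-0.884932; u=1/4·0.028385+1·6.256942+3/2·(-0.884932)≈4.936640; next y=1/10·1.971615+1/4·4.936640≈1.431322
n=8: y≈1.431322, sp=2, e=sp−y≈0.568678; I≈6.825621, D=e−e_prev≈0.540294; u=1/4·0.568678+1·6.825621+3/2·0.540294≈7.778231; next y=1/10·1.431322+1/4·7.778231≈2.087690
n=9: y≈2.087690, sp=-3, e=sp−y≈-5.087690; I≈1.737931, D=e−e_prev≈-5.656368; u=1/4·(-5.087690)+1·1.737931+3/2·(-5.656368)≈-8.018544; next y=1/10·2.087690+1/4·(-8.018544)≈-1.795867
n=10: y≈-1.795867, sp=-3, e=sp−y≈-1.204133; I≈0.533798, D=e−e_prev≈3.883557; u=1/4·(-1.204133)+1·0.533798+3/2·3.883557≈6.058100; next y=1/10·(-1.795867)+1/4·6.058100≈1.334938
n=11: y≈1.334938, sp=-3, e=sp−y≈-4.334938; I≈-3.801141, D=e−e_prev≈-3.130805; u=1/4·(-4.334938)+1·(-3.801141)+3/2·(-3.130805)≈-9.581083; next y=1/10·1.334938+1/4·(-9.581083)≈-2.261777
n=12: y≈-2.261777, sp=-3, e=sp−y≈-0.738223; I≈-4.539364, D=e−e_prev≈3.596715; u=1/4·(-0.738223)+1·(-4.539364)+3/2·3.596715≈0.671154; next y=1/10·(-2.261777)+1/4·0.671154≈-0.058389
n=13: y≈-0.058389, sp=-3, e=sp−y≈-2.941611; I≈-7.480974, D=e−e_prev≈-2.203388; u=1/4·(-2.941611)+1·(-7.480974)+3/2·(-2.203388)≈-11.521459; next y=1/10·(-0.058389)+1/4·(-11.521459)≈-2.886204

0 1 2.750 0.000
1 1 0.359 0.688
2 2 5.908 0.159
3 2 1.787 1.493
4 2 6.761 0.596
5 2 3.647 1.750
6 2 7.452 1.087
7 2 4.937 1.972
8 2 7.778 1.431
9 -3 -8.019 2.088
10 -3 6.058 -1.796
11 -3 -9.581 1.335
12 -3 0.671 -2.262
13 -3 -11.521 -0.058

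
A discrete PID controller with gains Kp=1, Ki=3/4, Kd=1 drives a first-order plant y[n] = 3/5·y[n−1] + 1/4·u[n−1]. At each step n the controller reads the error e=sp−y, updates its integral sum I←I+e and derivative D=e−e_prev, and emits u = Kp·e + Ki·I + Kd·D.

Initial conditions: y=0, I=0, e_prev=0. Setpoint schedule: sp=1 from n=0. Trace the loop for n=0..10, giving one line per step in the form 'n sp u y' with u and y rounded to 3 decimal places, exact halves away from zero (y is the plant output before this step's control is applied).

(exact arithmetic carried between steps; '≈' marks a value shown rounded to 6 d.p. or computed from one; I and e_prev carry over from the previous line; the table rounds u and y to 3 d.p., halves away from zero)
n=0: y=0, sp=1, e=sp−y=1; I=1, D=e−e_prev=1; u=1·1+3/4·1+1·1=2.75; next y=3/5·0+1/4·2.75=0.6875
n=1: y=0.6875, sp=1, e=sp−y=0.3125; I=1.3125, D=e−e_prev=-0.6875; u=1·0.3125+3/4·1.3125+1·(-0.6875)=0.609375; next y=3/5·0.6875+1/4·0.609375≈0.564844
n=2: y≈0.564844, sp=1, e=sp−y≈0.435156; I≈1.747656, D=e−e_prev≈0.122656; u=1·0.435156+3/4·1.747656+1·0.122656≈1.868555; next y=3/5·0.564844+1/4·1.868555≈0.806045
n=3: y≈0.806045, sp=1, e=sp−y≈0.193955; I≈1.941611, D=e−e_prev≈-0.241201; u=1·0.193955+3/4·1.941611+1·(-0.241201)≈1.408962; next y=3/5·0.806045+1/4·1.408962≈0.835868
n=4: y≈0.835868, sp=1, e=sp−y≈0.164132; I≈2.105744, D=e−e_prev≈-0.029823; u=1·0.164132+3/4·2.105744+1·(-0.029823)≈1.713618; next y=3/5·0.835868+1/4·1.713618≈0.929925
n=5: y≈0.929925, sp=1, e=sp−y≈0.070075; I≈2.175819, D=e−e_prev≈-0.094057; u=1·0.070075+3/4·2.175819+1·(-0.094057)≈1.607882; next y=3/5·0.929925+1/4·1.607882≈0.959925
n=6: y≈0.959925, sp=1, e=sp−y≈0.040075; I≈2.215893, D=e−e_prev≈-0.030000; u=1·0.040075+3/4·2.215893+1·(-0.030000)≈1.671994; next y=3/5·0.959925+1/4·1.671994≈0.993954
n=7: y≈0.993954, sp=1, e=sp−y≈0.006046; I≈2.221940, D=e−e_prev≈-0.034028; u=1·0.006046+3/4·2.221940+1·(-0.034028)≈1.638473; next y=3/5·0.993954+1/4·1.638473≈1.005990
n=8: y≈1.005990, sp=1, e=sp−y≈-0.005990; I≈2.215949, D=e−e_prev≈-0.012037; u=1·(-0.005990)+3/4·2.215949+1·(-0.012037)≈1.643935; next y=3/5·1.005990+1/4·1.643935≈1.014578
n=9: y≈1.014578, sp=1, e=sp−y≈-0.014578; I≈2.201371, D=e−e_prev≈-0.008588; u=1·(-0.014578)+3/4·2.201371+1·(-0.008588)≈1.627863; next y=3/5·1.014578+1/4·1.627863≈1.015713
n=10: y≈1.015713, sp=1, e=sp−y≈-0.015713; I≈2.185659, D=e−e_prev≈-0.001135; u=1·(-0.015713)+3/4·2.185659+1·(-0.001135)≈1.622397; next y=3/5·1.015713+1/4·1.622397≈1.015027

0 1 2.750 0.000
1 1 0.609 0.688
2 1 1.869 0.565
3 1 1.409 0.806
4 1 1.714 0.836
5 1 1.608 0.930
6 1 1.672 0.960
7 1 1.638 0.994
8 1 1.644 1.006
9 1 1.628 1.015
10 1 1.622 1.016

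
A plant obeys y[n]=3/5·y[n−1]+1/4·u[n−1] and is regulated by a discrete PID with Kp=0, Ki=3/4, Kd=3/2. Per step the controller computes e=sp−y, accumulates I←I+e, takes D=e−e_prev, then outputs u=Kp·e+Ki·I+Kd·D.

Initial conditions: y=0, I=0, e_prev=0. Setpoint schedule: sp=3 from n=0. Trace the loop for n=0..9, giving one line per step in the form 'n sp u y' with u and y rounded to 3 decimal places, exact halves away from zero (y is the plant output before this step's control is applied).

0 3 6.750 0.000
1 3 0.703 1.688
2 3 5.342 1.188
3 3 4.017 2.048
4 3 5.605 2.233
5 3 5.314 2.741
6 3 5.748 2.973
7 3 5.559 3.221
8 3 5.537 3.322
9 3 5.323 3.378

(exact arithmetic carried between steps; '≈' marks a value shown rounded to 6 d.p. or computed from one; I and e_prev carry over from the previous line; the table rounds u and y to 3 d.p., halves away from zero)
n=0: y=0, sp=3, e=sp−y=3; I=3, D=e−e_prev=3; u=0·3+3/4·3+3/2·3=6.75; next y=3/5·0+1/4·6.75=1.6875
n=1: y=1.6875, sp=3, e=sp−y=1.3125; I=4.3125, D=e−e_prev=-1.6875; u=0·1.3125+3/4·4.3125+3/2·(-1.6875)=0.703125; next y=3/5·1.6875+1/4·0.703125≈1.188281
n=2: y≈1.188281, sp=3, e=sp−y≈1.811719; I≈6.124219, D=e−e_prev≈0.499219; u=0·1.811719+3/4·6.124219+3/2·0.499219≈5.341992; next y=3/5·1.188281+1/4·5.341992≈2.048467
n=3: y≈2.048467, sp=3, e=sp−y≈0.951533; I≈7.075752, D=e−e_prev≈-0.860186; u=0·0.951533+3/4·7.075752+3/2·(-0.860186)≈4.016536; next y=3/5·2.048467+1/4·4.016536≈2.233214
n=4: y≈2.233214, sp=3, e=sp−y≈0.766786; I≈7.842538, D=e−e_prev≈-0.184747; u=0·0.766786+3/4·7.842538+3/2·(-0.184747)≈5.604783; next y=3/5·2.233214+1/4·5.604783≈2.741124
n=5: y≈2.741124, sp=3, e=sp−y≈0.258876; I≈8.101414, D=e−e_prev≈-0.507910; u=0·0.258876+3/4·8.101414+3/2·(-0.507910)≈5.314195; next y=3/5·2.741124+1/4·5.314195≈2.973223
n=6: y≈2.973223, sp=3, e=sp−y≈0.026777; I≈8.128191, D=e−e_prev≈-0.232099; u=0·0.026777+3/4·8.128191+3/2·(-0.232099)≈5.747994; next y=3/5·2.973223+1/4·5.747994≈3.220933
n=7: y≈3.220933, sp=3, e=sp−y≈-0.220933; I≈7.907258, D=e−e_prev≈-0.247709; u=0·(-0.220933)+3/4·7.907258+3/2·(-0.247709)≈5.558880; next y=3/5·3.220933+1/4·5.558880≈3.322279
n=8: y≈3.322279, sp=3, e=sp−y≈-0.322279; I≈7.584979, D=e−e_prev≈-0.101347; u=0·(-0.322279)+3/4·7.584979+3/2·(-0.101347)≈5.536714; next y=3/5·3.322279+1/4·5.536714≈3.377546
n=9: y≈3.377546, sp=3, e=sp−y≈-0.377546; I≈7.207433, D=e−e_prev≈-0.055267; u=0·(-0.377546)+3/4·7.207433+3/2·(-0.055267)≈5.322675; next y=3/5·3.377546+1/4·5.322675≈3.357196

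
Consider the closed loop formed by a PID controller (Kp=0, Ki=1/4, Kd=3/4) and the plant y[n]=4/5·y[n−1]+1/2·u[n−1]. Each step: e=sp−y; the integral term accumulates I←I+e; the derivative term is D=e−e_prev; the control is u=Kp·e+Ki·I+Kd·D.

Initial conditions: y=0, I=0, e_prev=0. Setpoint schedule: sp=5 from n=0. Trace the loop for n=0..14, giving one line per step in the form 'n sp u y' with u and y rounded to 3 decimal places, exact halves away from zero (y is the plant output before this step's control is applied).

0 5 5.000 0.000
1 5 0.000 2.500
2 5 3.000 2.000
3 5 2.275 3.100
4 5 3.058 3.618
5 5 2.986 4.423
6 5 3.126 5.031
7 5 3.018 5.588
8 5 2.897 5.979
9 5 2.693 6.232
10 5 2.474 6.332
11 5 2.246 6.303
12 5 2.036 6.165
13 5 1.856 5.950
14 5 1.719 5.688

(exact arithmetic carried between steps; '≈' marks a value shown rounded to 6 d.p. or computed from one; I and e_prev carry over from the previous line; the table rounds u and y to 3 d.p., halves away from zero)
n=0: y=0, sp=5, e=sp−y=5; I=5, D=e−e_prev=5; u=0·5+1/4·5+3/4·5=5; next y=4/5·0+1/2·5=2.5
n=1: y=2.5, sp=5, e=sp−y=2.5; I=7.5, D=e−e_prev=-2.5; u=0·2.5+1/4·7.5+3/4·(-2.5)=0; next y=4/5·2.5+1/2·0=2
n=2: y=2, sp=5, e=sp−y=3; I=10.5, D=e−e_prev=0.5; u=0·3+1/4·10.5+3/4·0.5=3; next y=4/5·2+1/2·3=3.1
n=3: y=3.1, sp=5, e=sp−y=1.9; I=12.4, D=e−e_prev=-1.1; u=0·1.9+1/4·12.4+3/4·(-1.1)=2.275; next y=4/5·3.1+1/2·2.275=3.6175
n=4: y=3.6175, sp=5, e=sp−y=1.3825; I=13.7825, D=e−e_prev=-0.5175; u=0·1.3825+1/4·13.7825+3/4·(-0.5175)=3.0575; next y=4/5·3.6175+1/2·3.0575=4.42275
n=5: y=4.42275, sp=5, e=sp−y=0.57725; I=14.35975, D=e−e_prev=-0.80525; u=0·0.57725+1/4·14.35975+3/4·(-0.80525)=2.986; next y=4/5·4.42275+1/2·2.986=5.0312
n=6: y=5.0312, sp=5, e=sp−y=-0.0312; I=14.32855, D=e−e_prev=-0.60845; u=0·(-0.0312)+1/4·14.32855+3/4·(-0.60845)=3.1258; next y=4/5·5.0312+1/2·3.1258=5.58786
n=7: y=5.58786, sp=5, e=sp−y=-0.58786; I=13.74069, D=e−e_prev=-0.55666; u=0·(-0.58786)+1/4·13.74069+3/4·(-0.55666)≈3.017678; next y=4/5·5.58786+1/2·3.017678≈5.979127
n=8: y≈5.979127, sp=5, e=sp−y≈-0.979127; I≈12.761563, D=e−e_prev≈-0.391267; u=0·(-0.979127)+1/4·12.761563+3/4·(-0.391267)≈2.896941; next y=4/5·5.979127+1/2·2.896941≈6.231772
n=9: y≈6.231772, sp=5, e=sp−y≈-1.231772; I≈11.529791, D=e−e_prev≈-0.252645; u=0·(-1.231772)+1/4·11.529791+3/4·(-0.252645)≈2.692964; next y=4/5·6.231772+1/2·2.692964≈6.331899
n=10: y≈6.331899, sp=5, e=sp−y≈-1.331899; I≈10.197892, D=e−e_prev≈-0.100128; u=0·(-1.331899)+1/4·10.197892+3/4·(-0.100128)≈2.474377; next y=4/5·6.331899+1/2·2.474377≈6.302708
n=11: y≈6.302708, sp=5, e=sp−y≈-1.302708; I≈8.895184, D=e−e_prev≈0.029191; u=0·(-1.302708)+1/4·8.895184+3/4·0.029191≈2.245689; next y=4/5·6.302708+1/2·2.245689≈6.165011
n=12: y≈6.165011, sp=5, e=sp−y≈-1.165011; I≈7.730173, D=e−e_prev≈0.137697; u=0·(-1.165011)+1/4·7.730173+3/4·0.137697≈2.035816; next y=4/5·6.165011+1/2·2.035816≈5.949917
n=13: y≈5.949917, sp=5, e=sp−y≈-0.949917; I≈6.780256, D=e−e_prev≈0.215094; u=0·(-0.949917)+1/4·6.780256+3/4·0.215094≈1.856385; next y=4/5·5.949917+1/2·1.856385≈5.688126
n=14: y≈5.688126, sp=5, e=sp−y≈-0.688126; I≈6.092130, D=e−e_prev≈0.261791; u=0·(-0.688126)+1/4·6.092130+3/4·0.261791≈1.719376; next y=4/5·5.688126+1/2·1.719376≈5.410189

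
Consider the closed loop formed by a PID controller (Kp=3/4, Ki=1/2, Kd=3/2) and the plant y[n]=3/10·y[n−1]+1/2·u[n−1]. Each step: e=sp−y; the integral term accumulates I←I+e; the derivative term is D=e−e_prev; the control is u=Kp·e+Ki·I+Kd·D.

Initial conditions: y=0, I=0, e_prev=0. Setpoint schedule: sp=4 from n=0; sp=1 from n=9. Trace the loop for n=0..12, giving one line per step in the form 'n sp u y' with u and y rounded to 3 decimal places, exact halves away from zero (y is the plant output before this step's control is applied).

(exact arithmetic carried between steps; '≈' marks a value shown rounded to 6 d.p. or computed from one; I and e_prev carry over from the previous line; the table rounds u and y to 3 d.p., halves away from zero)
n=0: y=0, sp=4, e=sp−y=4; I=4, D=e−e_prev=4; u=3/4·4+1/2·4+3/2·4=11; next y=3/10·0+1/2·11=5.5
n=1: y=5.5, sp=4, e=sp−y=-1.5; I=2.5, D=e−e_prev=-5.5; u=3/4·(-1.5)+1/2·2.5+3/2·(-5.5)=-8.125; next y=3/10·5.5+1/2·(-8.125)=-2.4125
n=2: y=-2.4125, sp=4, e=sp−y=6.4125; I=8.9125, D=e−e_prev=7.9125; u=3/4·6.4125+1/2·8.9125+3/2·7.9125=21.134375; next y=3/10·(-2.4125)+1/2·21.134375≈9.843438
n=3: y≈9.843438, sp=4, e=sp−y≈-5.843438; I≈3.069063, D=e−e_prev≈-12.255938; u=3/4·(-5.843438)+1/2·3.069063+3/2·(-12.255938)≈-21.231953; next y=3/10·9.843438+1/2·(-21.231953)≈-7.662945
n=4: y≈-7.662945, sp=4, e=sp−y≈11.662945; I≈14.732008, D=e−e_prev≈17.506383; u=3/4·11.662945+1/2·14.732008+3/2·17.506383≈42.372787; next y=3/10·(-7.662945)+1/2·42.372787≈18.887510
n=5: y≈18.887510, sp=4, e=sp−y≈-14.887510; I≈-0.155502, D=e−e_prev≈-26.550455; u=3/4·(-14.887510)+1/2·(-0.155502)+3/2·(-26.550455)≈-51.069066; next y=3/10·18.887510+1/2·(-51.069066)≈-19.868280
n=6: y≈-19.868280, sp=4, e=sp−y≈23.868280; I≈23.712778, D=e−e_prev≈38.755790; u=3/4·23.868280+1/2·23.712778+3/2·38.755790≈87.891285; next y=3/10·(-19.868280)+1/2·87.891285≈37.985158
n=7: y≈37.985158, sp=4, e=sp−y≈-33.985158; I≈-10.272380, D=e−e_prev≈-57.853438; u=3/4·(-33.985158)+1/2·(-10.272380)+3/2·(-57.853438)≈-117.405216; next y=3/10·37.985158+1/2·(-117.405216)≈-47.307061
n=8: y≈-47.307061, sp=4, e=sp−y≈51.307061; I≈41.034681, D=e−e_prev≈85.292219; u=3/4·51.307061+1/2·41.034681+3/2·85.292219≈186.935964; next y=3/10·(-47.307061)+1/2·186.935964≈79.275864
n=9: y≈79.275864, sp=1, e=sp−y≈-78.275864; I≈-37.241183, D=e−e_prev≈-129.582925; u=3/4·(-78.275864)+1/2·(-37.241183)+3/2·(-129.582925)≈-271.701876; next y=3/10·79.275864+1/2·(-271.701876)≈-112.068179
n=10: y≈-112.068179, sp=1, e=sp−y≈113.068179; I≈75.826996, D=e−e_prev≈191.344043; u=3/4·113.068179+1/2·75.826996+3/2·191.344043≈409.730697; next y=3/10·(-112.068179)+1/2·409.730697≈171.244895
n=11: y≈171.244895, sp=1, e=sp−y≈-170.244895; I≈-94.417899, D=e−e_prev≈-283.313074; u=3/4·(-170.244895)+1/2·(-94.417899)+3/2·(-283.313074)≈-599.862231; next y=3/10·171.244895+1/2·(-599.862231)≈-248.557647
n=12: y≈-248.557647, sp=1, e=sp−y≈249.557647; I≈155.139748, D=e−e_prev≈419.802542; u=3/4·249.557647+1/2·155.139748+3/2·419.802542≈894.441922; next y=3/10·(-248.557647)+1/2·894.441922≈372.653667

0 4 11.000 0.000
1 4 -8.125 5.500
2 4 21.134 -2.413
3 4 -21.232 9.843
4 4 42.373 -7.663
5 4 -51.069 18.888
6 4 87.891 -19.868
7 4 -117.405 37.985
8 4 186.936 -47.307
9 1 -271.702 79.276
10 1 409.731 -112.068
11 1 -599.862 171.245
12 1 894.442 -248.558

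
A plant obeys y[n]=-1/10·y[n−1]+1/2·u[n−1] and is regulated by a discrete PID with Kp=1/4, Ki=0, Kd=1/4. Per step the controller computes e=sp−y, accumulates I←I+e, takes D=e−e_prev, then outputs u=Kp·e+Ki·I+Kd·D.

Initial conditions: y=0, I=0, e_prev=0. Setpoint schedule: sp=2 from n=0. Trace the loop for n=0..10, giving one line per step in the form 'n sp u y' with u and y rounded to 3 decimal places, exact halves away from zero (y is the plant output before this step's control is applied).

(exact arithmetic carried between steps; '≈' marks a value shown rounded to 6 d.p. or computed from one; I and e_prev carry over from the previous line; the table rounds u and y to 3 d.p., halves away from zero)
n=0: y=0, sp=2, e=sp−y=2; I=2, D=e−e_prev=2; u=1/4·2+0·2+1/4·2=1; next y=-1/10·0+1/2·1=0.5
n=1: y=0.5, sp=2, e=sp−y=1.5; I=3.5, D=e−e_prev=-0.5; u=1/4·1.5+0·3.5+1/4·(-0.5)=0.25; next y=-1/10·0.5+1/2·0.25=0.075
n=2: y=0.075, sp=2, e=sp−y=1.925; I=5.425, D=e−e_prev=0.425; u=1/4·1.925+0·5.425+1/4·0.425=0.5875; next y=-1/10·0.075+1/2·0.5875=0.28625
n=3: y=0.28625, sp=2, e=sp−y=1.71375; I=7.13875, D=e−e_prev=-0.21125; u=1/4·1.71375+0·7.13875+1/4·(-0.21125)=0.375625; next y=-1/10·0.28625+1/2·0.375625≈0.159188
n=4: y≈0.159188, sp=2, e=sp−y≈1.840813; I≈8.979563, D=e−e_prev≈0.127063; u=1/4·1.840813+0·8.979563+1/4·0.127063≈0.491969; next y=-1/10·0.159188+1/2·0.491969≈0.230066
n=5: y≈0.230066, sp=2, e=sp−y≈1.769934; I≈10.749497, D=e−e_prev≈-0.070878; u=1/4·1.769934+0·10.749497+1/4·(-0.070878)≈0.424764; next y=-1/10·0.230066+1/2·0.424764≈0.189375
n=6: y≈0.189375, sp=2, e=sp−y≈1.810625; I≈12.560121, D=e−e_prev≈0.040690; u=1/4·1.810625+0·12.560121+1/4·0.040690≈0.462829; next y=-1/10·0.189375+1/2·0.462829≈0.212477
n=7: y≈0.212477, sp=2, e=sp−y≈1.787523; I≈14.347645, D=e−e_prev≈-0.023101; u=1/4·1.787523+0·14.347645+1/4·(-0.023101)≈0.441105; next y=-1/10·0.212477+1/2·0.441105≈0.199305
n=8: y≈0.199305, sp=2, e=sp−y≈1.800695; I≈16.148340, D=e−e_prev≈0.013172; u=1/4·1.800695+0·16.148340+1/4·0.013172≈0.453467; next y=-1/10·0.199305+1/2·0.453467≈0.206803
n=9: y≈0.206803, sp=2, e=sp−y≈1.793197; I≈17.941537, D=e−e_prev≈-0.007498; u=1/4·1.793197+0·17.941537+1/4·(-0.007498)≈0.446425; next y=-1/10·0.206803+1/2·0.446425≈0.202532
n=10: y≈0.202532, sp=2, e=sp−y≈1.797468; I≈19.739005, D=e−e_prev≈0.004271; u=1/4·1.797468+0·19.739005+1/4·0.004271≈0.450435; next y=-1/10·0.202532+1/2·0.450435≈0.204964

0 2 1.000 0.000
1 2 0.250 0.500
2 2 0.588 0.075
3 2 0.376 0.286
4 2 0.492 0.159
5 2 0.425 0.230
6 2 0.463 0.189
7 2 0.441 0.212
8 2 0.453 0.199
9 2 0.446 0.207
10 2 0.450 0.203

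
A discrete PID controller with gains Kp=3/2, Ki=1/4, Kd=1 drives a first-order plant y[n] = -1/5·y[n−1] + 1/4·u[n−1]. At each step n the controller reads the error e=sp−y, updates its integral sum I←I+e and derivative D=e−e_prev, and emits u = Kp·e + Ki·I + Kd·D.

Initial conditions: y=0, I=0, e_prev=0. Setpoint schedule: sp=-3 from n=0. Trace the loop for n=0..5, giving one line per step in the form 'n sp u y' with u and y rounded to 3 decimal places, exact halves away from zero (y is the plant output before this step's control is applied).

0 -3 -8.250 0.000
1 -3 -0.328 -2.063
2 -3 -9.206 0.330
3 -3 -0.226 -2.368
4 -3 -10.739 0.417
5 -3 -0.050 -2.768

(exact arithmetic carried between steps; '≈' marks a value shown rounded to 6 d.p. or computed from one; I and e_prev carry over from the previous line; the table rounds u and y to 3 d.p., halves away from zero)
n=0: y=0, sp=-3, e=sp−y=-3; I=-3, D=e−e_prev=-3; u=3/2·(-3)+1/4·(-3)+1·(-3)=-8.25; next y=-1/5·0+1/4·(-8.25)=-2.0625
n=1: y=-2.0625, sp=-3, e=sp−y=-0.9375; I=-3.9375, D=e−e_prev=2.0625; u=3/2·(-0.9375)+1/4·(-3.9375)+1·2.0625=-0.328125; next y=-1/5·(-2.0625)+1/4·(-0.328125)≈0.330469
n=2: y≈0.330469, sp=-3, e=sp−y≈-3.330469; I≈-7.267969, D=e−e_prev≈-2.392969; u=3/2·(-3.330469)+1/4·(-7.267969)+1·(-2.392969)≈-9.205664; next y=-1/5·0.330469+1/4·(-9.205664)≈-2.367510
n=3: y≈-2.367510, sp=-3, e=sp−y≈-0.632490; I≈-7.900459, D=e−e_prev≈2.697979; u=3/2·(-0.632490)+1/4·(-7.900459)+1·2.697979≈-0.225872; next y=-1/5·(-2.367510)+1/4·(-0.225872)≈0.417034
n=4: y≈0.417034, sp=-3, e=sp−y≈-3.417034; I≈-11.317493, D=e−e_prev≈-2.784544; u=3/2·(-3.417034)+1/4·(-11.317493)+1·(-2.784544)≈-10.739468; next y=-1/5·0.417034+1/4·(-10.739468)≈-2.768274
n=5: y≈-2.768274, sp=-3, e=sp−y≈-0.231726; I≈-11.549219, D=e−e_prev≈3.185308; u=3/2·(-0.231726)+1/4·(-11.549219)+1·3.185308≈-0.049586; next y=-1/5·(-2.768274)+1/4·(-0.049586)≈0.541258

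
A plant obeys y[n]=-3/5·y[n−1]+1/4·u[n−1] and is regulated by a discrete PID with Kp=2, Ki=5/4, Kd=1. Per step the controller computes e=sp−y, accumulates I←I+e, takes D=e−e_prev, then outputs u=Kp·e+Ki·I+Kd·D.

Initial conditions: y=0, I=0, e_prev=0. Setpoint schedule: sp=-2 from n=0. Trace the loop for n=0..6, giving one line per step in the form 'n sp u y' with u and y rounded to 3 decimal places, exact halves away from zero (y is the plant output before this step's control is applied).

(exact arithmetic carried between steps; '≈' marks a value shown rounded to 6 d.p. or computed from one; I and e_prev carry over from the previous line; the table rounds u and y to 3 d.p., halves away from zero)
n=0: y=0, sp=-2, e=sp−y=-2; I=-2, D=e−e_prev=-2; u=2·(-2)+5/4·(-2)+1·(-2)=-8.5; next y=-3/5·0+1/4·(-8.5)=-2.125
n=1: y=-2.125, sp=-2, e=sp−y=0.125; I=-1.875, D=e−e_prev=2.125; u=2·0.125+5/4·(-1.875)+1·2.125=0.03125; next y=-3/5·(-2.125)+1/4·0.03125≈1.282813
n=2: y≈1.282813, sp=-2, e=sp−y≈-3.282813; I≈-5.157813, D=e−e_prev≈-3.407813; u=2·(-3.282813)+5/4·(-5.157813)+1·(-3.407813)≈-16.420703; next y=-3/5·1.282813+1/4·(-16.420703)≈-4.874863
n=3: y≈-4.874863, sp=-2, e=sp−y≈2.874863; I≈-2.282949, D=e−e_prev≈6.157676; u=2·2.874863+5/4·(-2.282949)+1·6.157676≈9.053716; next y=-3/5·(-4.874863)+1/4·9.053716≈5.188347
n=4: y≈5.188347, sp=-2, e=sp−y≈-7.188347; I≈-9.471296, D=e−e_prev≈-10.063210; u=2·(-7.188347)+5/4·(-9.471296)+1·(-10.063210)≈-36.279024; next y=-3/5·5.188347+1/4·(-36.279024)≈-12.182764
n=5: y≈-12.182764, sp=-2, e=sp−y≈10.182764; I≈0.711468, D=e−e_prev≈17.371111; u=2·10.182764+5/4·0.711468+1·17.371111≈38.625975; next y=-3/5·(-12.182764)+1/4·38.625975≈16.966152
n=6: y≈16.966152, sp=-2, e=sp−y≈-18.966152; I≈-18.254684, D=e−e_prev≈-29.148916; u=2·(-18.966152)+5/4·(-18.254684)+1·(-29.148916)≈-89.899576; next y=-3/5·16.966152+1/4·(-89.899576)≈-32.654585

0 -2 -8.500 0.000
1 -2 0.031 -2.125
2 -2 -16.421 1.283
3 -2 9.054 -4.875
4 -2 -36.279 5.188
5 -2 38.626 -12.183
6 -2 -89.900 16.966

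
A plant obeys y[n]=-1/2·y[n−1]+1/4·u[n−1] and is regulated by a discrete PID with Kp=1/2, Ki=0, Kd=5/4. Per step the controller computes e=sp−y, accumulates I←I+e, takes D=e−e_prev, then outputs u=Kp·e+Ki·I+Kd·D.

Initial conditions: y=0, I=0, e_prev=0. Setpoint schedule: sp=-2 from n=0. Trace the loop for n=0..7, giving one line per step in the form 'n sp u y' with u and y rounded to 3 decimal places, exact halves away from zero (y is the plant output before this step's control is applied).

(exact arithmetic carried between steps; '≈' marks a value shown rounded to 6 d.p. or computed from one; I and e_prev carry over from the previous line; the table rounds u and y to 3 d.p., halves away from zero)
n=0: y=0, sp=-2, e=sp−y=-2; I=-2, D=e−e_prev=-2; u=1/2·(-2)+0·(-2)+5/4·(-2)=-3.5; next y=-1/2·0+1/4·(-3.5)=-0.875
n=1: y=-0.875, sp=-2, e=sp−y=-1.125; I=-3.125, D=e−e_prev=0.875; u=1/2·(-1.125)+0·(-3.125)+5/4·0.875=0.53125; next y=-1/2·(-0.875)+1/4·0.53125≈0.570313
n=2: y≈0.570313, sp=-2, e=sp−y≈-2.570313; I≈-5.695313, D=e−e_prev≈-1.445313; u=1/2·(-2.570313)+0·(-5.695313)+5/4·(-1.445313)≈-3.091797; next y=-1/2·0.570313+1/4·(-3.091797)≈-1.058105
n=3: y≈-1.058105, sp=-2, e=sp−y≈-0.941895; I≈-6.637207, D=e−e_prev≈1.628418; u=1/2·(-0.941895)+0·(-6.637207)+5/4·1.628418≈1.564575; next y=-1/2·(-1.058105)+1/4·1.564575≈0.920197
n=4: y≈0.920197, sp=-2, e=sp−y≈-2.920197; I≈-9.557404, D=e−e_prev≈-1.978302; u=1/2·(-2.920197)+0·(-9.557404)+5/4·(-1.978302)≈-3.932976; next y=-1/2·0.920197+1/4·(-3.932976)≈-1.443342
n=5: y≈-1.443342, sp=-2, e=sp−y≈-0.556658; I≈-10.114061, D=e−e_prev≈2.363539; u=1/2·(-0.556658)+0·(-10.114061)+5/4·2.363539≈2.676095; next y=-1/2·(-1.443342)+1/4·2.676095≈1.390695
n=6: y≈1.390695, sp=-2, e=sp−y≈-3.390695; I≈-13.504756, D=e−e_prev≈-2.834037; u=1/2·(-3.390695)+0·(-13.504756)+5/4·(-2.834037)≈-5.237894; next y=-1/2·1.390695+1/4·(-5.237894)≈-2.004821
n=7: y≈-2.004821, sp=-2, e=sp−y≈0.004821; I≈-13.499935, D=e−e_prev≈3.395515; u=1/2·0.004821+0·(-13.499935)+5/4·3.395515≈4.246805; next y=-1/2·(-2.004821)+1/4·4.246805≈2.064112

0 -2 -3.500 0.000
1 -2 0.531 -0.875
2 -2 -3.092 0.570
3 -2 1.565 -1.058
4 -2 -3.933 0.920
5 -2 2.676 -1.443
6 -2 -5.238 1.391
7 -2 4.247 -2.005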